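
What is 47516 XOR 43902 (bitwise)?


0b1011100110011100 ^ 0b1010101101111110 = 0b1001011100010 = 4834

4834


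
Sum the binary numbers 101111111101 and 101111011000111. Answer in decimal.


101111111101 + 101111011000111 = 110101011000100 = 27332

27332


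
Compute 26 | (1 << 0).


26 | (1 << 0) = 26 | 1 = 27

27


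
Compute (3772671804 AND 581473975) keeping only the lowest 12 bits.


Step 1: 3772671804 & 581473975 = 545785396
Step 2: 545785396 & 4095 = 1588

1588


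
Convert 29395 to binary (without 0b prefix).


29395 = 111001011010011 in binary

111001011010011


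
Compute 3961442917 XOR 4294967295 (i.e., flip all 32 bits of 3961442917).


3961442917 ^ 4294967295 = 333524378

333524378


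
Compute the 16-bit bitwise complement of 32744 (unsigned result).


~0b111111111101000 = 0b1000000000010111 = 32791 (16-bit unsigned)

32791


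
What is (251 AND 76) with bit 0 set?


Step 1: 251 & 76 = 72
Step 2: 72 | (1 << 0) = 72 | 1 = 73

73


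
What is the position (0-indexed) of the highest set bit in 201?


0b11001001. Highest set bit at position 7

7


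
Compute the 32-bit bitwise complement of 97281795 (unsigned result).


~0b101110011000110011100000011 = 0b11111010001100111001100011111100 = 4197685500 (32-bit unsigned)

4197685500


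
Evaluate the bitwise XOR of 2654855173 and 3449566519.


0b10011110001111011110000000000101 ^ 0b11001101100111000011010100110111 = 0b1010011101000011101010100110010 = 1403114802

1403114802


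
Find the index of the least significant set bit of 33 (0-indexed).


0b100001. Lowest set bit at position 0

0


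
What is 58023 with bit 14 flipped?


58023 ^ (1 << 14) = 58023 ^ 16384 = 41639

41639


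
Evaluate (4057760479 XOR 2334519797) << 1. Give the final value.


Step 1: 4057760479 ^ 2334519797 = 2063168298
Step 2: 2063168298 << 1 = 4126336596

4126336596


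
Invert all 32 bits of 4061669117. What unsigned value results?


4061669117 ^ 4294967295 = 233298178

233298178


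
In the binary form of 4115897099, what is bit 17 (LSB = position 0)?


0b11110101010100111001101100001011, position 17 = 1

1


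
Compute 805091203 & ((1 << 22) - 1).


805091203 & 4194303 = 3979139

3979139


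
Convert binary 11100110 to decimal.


11100110 in decimal = 230

230


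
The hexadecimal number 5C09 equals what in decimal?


5C09 hex = 23561 decimal

23561


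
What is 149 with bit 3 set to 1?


149 | (1 << 3) = 149 | 8 = 157

157


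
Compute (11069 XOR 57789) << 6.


Step 1: 11069 ^ 57789 = 51840
Step 2: 51840 << 6 = 3317760

3317760


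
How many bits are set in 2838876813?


0b10101001001101011101001010001101 has 16 set bits

16


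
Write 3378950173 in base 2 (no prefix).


3378950173 = 11001001011001101011000000011101 in binary

11001001011001101011000000011101


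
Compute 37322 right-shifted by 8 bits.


0b1001000111001010 >> 8 = 0b10010001 = 145

145


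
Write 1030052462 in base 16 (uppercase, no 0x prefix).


1030052462 = 3D655A6E hex

3D655A6E


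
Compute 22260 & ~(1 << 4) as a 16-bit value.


22260 & ~(1 << 4) = 22244

22244


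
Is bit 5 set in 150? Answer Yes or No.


0b10010110, bit 5 = 0. No

No


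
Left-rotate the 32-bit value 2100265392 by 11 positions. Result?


Rotate 0b1111101001011111000000110110000 left by 11 (32-bit) = 0b1111100000011011000001111101001 = 2081260521

2081260521


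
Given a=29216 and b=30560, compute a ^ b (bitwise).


29216 ^ 30560 = 1344

1344


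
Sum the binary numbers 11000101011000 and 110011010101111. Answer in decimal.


11000101011000 + 110011010101111 = 1001100000000111 = 38919

38919


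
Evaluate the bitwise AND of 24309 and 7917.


0b101111011110101 & 0b1111011101101 = 0b1111011100101 = 7909

7909


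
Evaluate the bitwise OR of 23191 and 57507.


0b101101010010111 | 0b1110000010100011 = 0b1111101010110111 = 64183

64183


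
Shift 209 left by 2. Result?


0b11010001 << 2 = 0b1101000100 = 836

836


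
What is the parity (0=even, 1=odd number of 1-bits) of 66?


0b1000010 has 2 ones => parity 0

0


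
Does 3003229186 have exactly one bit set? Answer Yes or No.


0b10110011000000011010010000000010. Multiple bits set => No

No


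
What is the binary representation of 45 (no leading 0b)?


45 = 101101 in binary

101101


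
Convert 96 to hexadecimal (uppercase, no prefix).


96 = 60 hex

60


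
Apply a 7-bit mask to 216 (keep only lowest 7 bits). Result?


216 & 127 = 88

88


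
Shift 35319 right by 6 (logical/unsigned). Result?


0b1000100111110111 >> 6 = 0b1000100111 = 551

551


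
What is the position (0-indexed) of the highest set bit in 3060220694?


0b10110110011001110100001100010110. Highest set bit at position 31

31


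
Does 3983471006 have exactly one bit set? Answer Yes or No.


0b11101101011011101111000110011110. Multiple bits set => No

No


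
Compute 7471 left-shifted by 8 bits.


0b1110100101111 << 8 = 0b111010010111100000000 = 1912576

1912576


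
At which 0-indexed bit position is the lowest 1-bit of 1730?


0b11011000010. Lowest set bit at position 1

1


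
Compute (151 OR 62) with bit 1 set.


Step 1: 151 | 62 = 191
Step 2: 191 | (1 << 1) = 191 | 2 = 191

191


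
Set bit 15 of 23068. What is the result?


23068 | (1 << 15) = 23068 | 32768 = 55836

55836


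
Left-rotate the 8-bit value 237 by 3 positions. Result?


Rotate 0b11101101 left by 3 (8-bit) = 0b1101111 = 111

111


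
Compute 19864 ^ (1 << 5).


19864 ^ (1 << 5) = 19864 ^ 32 = 19896

19896


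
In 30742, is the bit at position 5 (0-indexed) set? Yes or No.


0b111100000010110, bit 5 = 0. No

No


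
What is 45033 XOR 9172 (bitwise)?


0b1010111111101001 ^ 0b10001111010100 = 0b1000110000111101 = 35901

35901


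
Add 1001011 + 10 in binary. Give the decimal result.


1001011 + 10 = 1001101 = 77

77


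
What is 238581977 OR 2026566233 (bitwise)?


0b1110001110000111100011011001 | 0b1111000110010101111001001011001 = 0b1111110111110101111101011011001 = 2130377433

2130377433


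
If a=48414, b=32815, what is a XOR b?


48414 ^ 32815 = 15665

15665


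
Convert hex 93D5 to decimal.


93D5 hex = 37845 decimal

37845


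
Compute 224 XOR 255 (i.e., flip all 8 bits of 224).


224 ^ 255 = 31

31


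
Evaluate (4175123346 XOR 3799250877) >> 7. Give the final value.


Step 1: 4175123346 ^ 3799250877 = 447259695
Step 2: 447259695 >> 7 = 3494216

3494216


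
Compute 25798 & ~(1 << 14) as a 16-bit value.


25798 & ~(1 << 14) = 9414

9414


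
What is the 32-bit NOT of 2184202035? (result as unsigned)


~0b10000010001100000100011100110011 = 0b1111101110011111011100011001100 = 2110765260 (32-bit unsigned)

2110765260


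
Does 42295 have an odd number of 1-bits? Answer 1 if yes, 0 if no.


0b1010010100110111 has 9 ones => parity 1

1


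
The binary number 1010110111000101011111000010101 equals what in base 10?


1010110111000101011111000010101 in decimal = 1457700373

1457700373


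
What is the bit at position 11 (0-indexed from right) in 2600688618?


0b10011011000000110101101111101010, position 11 = 1

1


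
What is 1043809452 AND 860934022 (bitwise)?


0b111110001101110100010010101100 & 0b110011010100001100111110000110 = 0b110010000100000100010010000100 = 839926916

839926916


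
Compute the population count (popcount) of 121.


0b1111001 has 5 set bits

5


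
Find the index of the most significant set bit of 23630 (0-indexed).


0b101110001001110. Highest set bit at position 14

14


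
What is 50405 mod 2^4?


50405 & 15 = 5

5


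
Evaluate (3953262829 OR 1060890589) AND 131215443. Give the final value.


Step 1: 3953262829 | 1060890589 = 4290504701
Step 2: 4290504701 & 131215443 = 127017041

127017041


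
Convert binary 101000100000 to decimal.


101000100000 in decimal = 2592

2592


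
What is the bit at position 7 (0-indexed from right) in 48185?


0b1011110000111001, position 7 = 0

0


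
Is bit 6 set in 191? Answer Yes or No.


0b10111111, bit 6 = 0. No

No


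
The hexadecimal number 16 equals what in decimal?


16 hex = 22 decimal

22


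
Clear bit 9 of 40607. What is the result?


40607 & ~(1 << 9) = 40095

40095


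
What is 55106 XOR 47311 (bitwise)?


0b1101011101000010 ^ 0b1011100011001111 = 0b110111110001101 = 28557

28557


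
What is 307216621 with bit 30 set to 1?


307216621 | (1 << 30) = 307216621 | 1073741824 = 1380958445

1380958445


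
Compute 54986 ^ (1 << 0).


54986 ^ (1 << 0) = 54986 ^ 1 = 54987

54987


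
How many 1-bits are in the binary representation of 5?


0b101 has 2 set bits

2


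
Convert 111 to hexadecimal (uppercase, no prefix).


111 = 6F hex

6F


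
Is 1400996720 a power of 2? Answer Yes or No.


0b1010011100000011000001101110000. Multiple bits set => No

No


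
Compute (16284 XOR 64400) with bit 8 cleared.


Step 1: 16284 ^ 64400 = 50188
Step 2: 50188 & ~(1 << 8) = 50188

50188


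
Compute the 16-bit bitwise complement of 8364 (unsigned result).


~0b10000010101100 = 0b1101111101010011 = 57171 (16-bit unsigned)

57171


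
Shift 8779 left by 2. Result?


0b10001001001011 << 2 = 0b1000100100101100 = 35116

35116


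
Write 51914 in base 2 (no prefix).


51914 = 1100101011001010 in binary

1100101011001010


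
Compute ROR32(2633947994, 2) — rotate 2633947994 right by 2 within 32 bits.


Rotate 0b10011100111111101101101101011010 right by 2 (32-bit) = 0b10100111001111111011011011010110 = 2805970646

2805970646


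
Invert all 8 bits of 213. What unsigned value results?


213 ^ 255 = 42

42


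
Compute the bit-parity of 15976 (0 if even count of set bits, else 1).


0b11111001101000 has 8 ones => parity 0

0


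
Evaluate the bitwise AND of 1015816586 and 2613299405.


0b111100100011000010000110001010 & 0b10011011110000111100100011001101 = 0b11000100000000000000010001000 = 411041928

411041928


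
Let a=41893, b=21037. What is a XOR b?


41893 ^ 21037 = 61832

61832


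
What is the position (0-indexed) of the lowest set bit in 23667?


0b101110001110011. Lowest set bit at position 0

0


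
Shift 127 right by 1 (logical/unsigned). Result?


0b1111111 >> 1 = 0b111111 = 63

63


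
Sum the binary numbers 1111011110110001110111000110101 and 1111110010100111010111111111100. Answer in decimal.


1111011110110001110111000110101 + 1111110010100111010111111111100 = 11111010001011001001111000110001 = 4197228081

4197228081


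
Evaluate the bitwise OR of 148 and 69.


0b10010100 | 0b1000101 = 0b11010101 = 213

213


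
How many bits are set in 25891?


0b110010100100011 has 7 set bits

7


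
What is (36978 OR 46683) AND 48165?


Step 1: 36978 | 46683 = 46715
Step 2: 46715 & 48165 = 46113

46113


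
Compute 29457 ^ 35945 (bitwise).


0b111001100010001 ^ 0b1000110001101001 = 0b1111111101111000 = 65400

65400


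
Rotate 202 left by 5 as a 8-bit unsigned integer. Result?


Rotate 0b11001010 left by 5 (8-bit) = 0b1011001 = 89

89


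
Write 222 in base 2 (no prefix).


222 = 11011110 in binary

11011110


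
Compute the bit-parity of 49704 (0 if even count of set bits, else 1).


0b1100001000101000 has 5 ones => parity 1

1


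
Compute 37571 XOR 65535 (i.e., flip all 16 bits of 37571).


37571 ^ 65535 = 27964

27964


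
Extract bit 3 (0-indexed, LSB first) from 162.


0b10100010, position 3 = 0

0


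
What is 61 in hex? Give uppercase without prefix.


61 = 3D hex

3D


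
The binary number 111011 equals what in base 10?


111011 in decimal = 59

59


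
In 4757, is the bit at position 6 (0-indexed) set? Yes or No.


0b1001010010101, bit 6 = 0. No

No


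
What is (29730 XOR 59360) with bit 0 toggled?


Step 1: 29730 ^ 59360 = 37826
Step 2: 37826 ^ (1 << 0) = 37826 ^ 1 = 37827

37827


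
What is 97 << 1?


0b1100001 << 1 = 0b11000010 = 194

194


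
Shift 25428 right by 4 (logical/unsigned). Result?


0b110001101010100 >> 4 = 0b11000110101 = 1589

1589


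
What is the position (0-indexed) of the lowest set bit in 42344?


0b1010010101101000. Lowest set bit at position 3

3


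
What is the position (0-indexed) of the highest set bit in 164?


0b10100100. Highest set bit at position 7

7


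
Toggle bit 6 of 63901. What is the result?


63901 ^ (1 << 6) = 63901 ^ 64 = 63965

63965


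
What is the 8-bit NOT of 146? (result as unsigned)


~0b10010010 = 0b1101101 = 109 (8-bit unsigned)

109


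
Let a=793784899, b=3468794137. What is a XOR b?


793784899 ^ 3468794137 = 3784420186

3784420186


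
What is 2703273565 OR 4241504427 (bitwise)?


0b10100001001000001010111001011101 | 0b11111100110100000011100010101011 = 0b11111101111100001011111011111111 = 4260413183

4260413183


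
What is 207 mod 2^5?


207 & 31 = 15

15


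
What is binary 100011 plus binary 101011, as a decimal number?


100011 + 101011 = 1001110 = 78

78


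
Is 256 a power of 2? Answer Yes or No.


0b100000000. Only one bit set => Yes

Yes


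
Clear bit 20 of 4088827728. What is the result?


4088827728 & ~(1 << 20) = 4087779152

4087779152


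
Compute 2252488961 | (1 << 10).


2252488961 | (1 << 10) = 2252488961 | 1024 = 2252489985

2252489985


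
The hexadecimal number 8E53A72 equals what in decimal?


8E53A72 hex = 149240434 decimal

149240434


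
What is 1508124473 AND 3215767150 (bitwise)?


0b1011001111001000010011100111001 & 0b10111111101011001011011001101110 = 0b11001101001000010011000101000 = 430188072

430188072


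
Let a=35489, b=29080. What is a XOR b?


35489 ^ 29080 = 64313

64313


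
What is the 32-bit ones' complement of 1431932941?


1431932941 ^ 4294967295 = 2863034354

2863034354


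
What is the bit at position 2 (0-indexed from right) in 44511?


0b1010110111011111, position 2 = 1

1


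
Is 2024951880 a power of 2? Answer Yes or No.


0b1111000101100100101000001001000. Multiple bits set => No

No


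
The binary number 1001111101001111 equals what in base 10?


1001111101001111 in decimal = 40783

40783


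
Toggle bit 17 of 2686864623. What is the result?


2686864623 ^ (1 << 17) = 2686864623 ^ 131072 = 2686733551

2686733551


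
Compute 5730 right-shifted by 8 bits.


0b1011001100010 >> 8 = 0b10110 = 22

22


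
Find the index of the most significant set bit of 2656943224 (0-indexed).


0b10011110010111011011110001111000. Highest set bit at position 31

31


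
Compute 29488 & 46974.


0b111001100110000 & 0b1011011101111110 = 0b11001100110000 = 13104

13104


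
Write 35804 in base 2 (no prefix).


35804 = 1000101111011100 in binary

1000101111011100


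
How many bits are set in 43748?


0b1010101011100100 has 8 set bits

8


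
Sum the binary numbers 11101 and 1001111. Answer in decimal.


11101 + 1001111 = 1101100 = 108

108


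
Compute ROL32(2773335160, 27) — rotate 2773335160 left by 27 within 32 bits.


Rotate 0b10100101010011011011110001111000 left by 27 (32-bit) = 0b11000101001010100110110111100011 = 3307892195

3307892195


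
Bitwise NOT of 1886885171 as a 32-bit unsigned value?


~0b1110000011101111001010100110011 = 0b10001111100010000110101011001100 = 2408082124 (32-bit unsigned)

2408082124


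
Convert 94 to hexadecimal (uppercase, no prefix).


94 = 5E hex

5E


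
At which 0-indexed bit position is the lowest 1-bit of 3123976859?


0b10111010001101000001101010011011. Lowest set bit at position 0

0


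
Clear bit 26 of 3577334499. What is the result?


3577334499 & ~(1 << 26) = 3510225635

3510225635


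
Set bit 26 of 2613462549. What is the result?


2613462549 | (1 << 26) = 2613462549 | 67108864 = 2680571413

2680571413


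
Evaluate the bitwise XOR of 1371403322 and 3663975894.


0b1010001101111011111010000111010 ^ 0b11011010011000111101010111010110 = 0b10001011110111100010000111101100 = 2346590700

2346590700


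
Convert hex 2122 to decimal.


2122 hex = 8482 decimal

8482


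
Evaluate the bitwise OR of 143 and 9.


0b10001111 | 0b1001 = 0b10001111 = 143

143


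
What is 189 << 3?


0b10111101 << 3 = 0b10111101000 = 1512

1512


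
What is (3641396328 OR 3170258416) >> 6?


Step 1: 3641396328 | 3170258416 = 4261367288
Step 2: 4261367288 >> 6 = 66583863

66583863


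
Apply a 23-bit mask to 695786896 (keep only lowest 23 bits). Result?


695786896 & 8388607 = 7921040

7921040


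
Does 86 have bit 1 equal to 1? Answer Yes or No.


0b1010110, bit 1 = 1. Yes

Yes


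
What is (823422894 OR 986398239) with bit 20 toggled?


Step 1: 823422894 | 986398239 = 1004502975
Step 2: 1004502975 ^ (1 << 20) = 1004502975 ^ 1048576 = 1003454399

1003454399


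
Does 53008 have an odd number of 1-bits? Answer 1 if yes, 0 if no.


0b1100111100010000 has 7 ones => parity 1

1


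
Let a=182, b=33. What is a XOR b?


182 ^ 33 = 151

151


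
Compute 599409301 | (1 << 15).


599409301 | (1 << 15) = 599409301 | 32768 = 599442069

599442069


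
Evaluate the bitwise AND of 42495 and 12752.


0b1010010111111111 & 0b11000111010000 = 0b10000111010000 = 8656

8656


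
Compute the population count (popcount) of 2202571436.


0b10000011010010001001001010101100 has 12 set bits

12


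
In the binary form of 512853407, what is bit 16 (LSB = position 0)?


0b11110100100011000010110011111, position 16 = 1

1


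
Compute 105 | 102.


0b1101001 | 0b1100110 = 0b1101111 = 111

111


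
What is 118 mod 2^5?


118 & 31 = 22

22


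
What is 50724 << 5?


0b1100011000100100 << 5 = 0b110001100010010000000 = 1623168

1623168


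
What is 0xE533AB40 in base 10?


E533AB40 hex = 3845368640 decimal

3845368640


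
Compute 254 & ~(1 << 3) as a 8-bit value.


254 & ~(1 << 3) = 246

246


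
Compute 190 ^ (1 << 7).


190 ^ (1 << 7) = 190 ^ 128 = 62

62


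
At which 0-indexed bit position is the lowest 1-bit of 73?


0b1001001. Lowest set bit at position 0

0


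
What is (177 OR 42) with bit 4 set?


Step 1: 177 | 42 = 187
Step 2: 187 | (1 << 4) = 187 | 16 = 187

187


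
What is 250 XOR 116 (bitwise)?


0b11111010 ^ 0b1110100 = 0b10001110 = 142

142


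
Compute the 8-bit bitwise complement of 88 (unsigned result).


~0b1011000 = 0b10100111 = 167 (8-bit unsigned)

167


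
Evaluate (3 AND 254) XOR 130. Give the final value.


Step 1: 3 & 254 = 2
Step 2: 2 ^ 130 = 128

128


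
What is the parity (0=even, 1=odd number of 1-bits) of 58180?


0b1110001101000100 has 7 ones => parity 1

1


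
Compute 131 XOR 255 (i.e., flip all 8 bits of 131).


131 ^ 255 = 124

124


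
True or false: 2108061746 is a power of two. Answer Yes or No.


0b1111101101001100111100000110010. Multiple bits set => No

No


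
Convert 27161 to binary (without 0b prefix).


27161 = 110101000011001 in binary

110101000011001


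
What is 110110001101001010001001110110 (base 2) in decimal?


110110001101001010001001110110 in decimal = 909419126

909419126


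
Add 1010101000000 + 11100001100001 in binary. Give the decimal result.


1010101000000 + 11100001100001 = 100110110100001 = 19873

19873


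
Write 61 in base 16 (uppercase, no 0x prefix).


61 = 3D hex

3D


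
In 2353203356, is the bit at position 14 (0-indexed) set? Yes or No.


0b10001100010000110000100010011100, bit 14 = 0. No

No


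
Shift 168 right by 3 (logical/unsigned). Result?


0b10101000 >> 3 = 0b10101 = 21

21


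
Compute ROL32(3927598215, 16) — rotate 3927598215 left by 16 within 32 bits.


Rotate 0b11101010000110100110010010000111 left by 16 (32-bit) = 0b1100100100001111110101000011010 = 1686628890

1686628890


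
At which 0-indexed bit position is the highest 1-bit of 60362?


0b1110101111001010. Highest set bit at position 15

15


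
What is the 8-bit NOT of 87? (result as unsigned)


~0b1010111 = 0b10101000 = 168 (8-bit unsigned)

168


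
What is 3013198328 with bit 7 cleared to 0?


3013198328 & ~(1 << 7) = 3013198200

3013198200


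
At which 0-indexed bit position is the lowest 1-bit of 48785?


0b1011111010010001. Lowest set bit at position 0

0


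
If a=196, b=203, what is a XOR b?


196 ^ 203 = 15

15


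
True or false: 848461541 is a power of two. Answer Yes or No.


0b110010100100100111111011100101. Multiple bits set => No

No


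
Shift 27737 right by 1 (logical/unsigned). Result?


0b110110001011001 >> 1 = 0b11011000101100 = 13868

13868


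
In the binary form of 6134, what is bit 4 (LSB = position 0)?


0b1011111110110, position 4 = 1

1


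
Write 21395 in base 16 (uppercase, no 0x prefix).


21395 = 5393 hex

5393


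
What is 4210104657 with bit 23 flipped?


4210104657 ^ (1 << 23) = 4210104657 ^ 8388608 = 4201716049

4201716049


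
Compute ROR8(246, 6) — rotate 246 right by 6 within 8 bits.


Rotate 0b11110110 right by 6 (8-bit) = 0b11011011 = 219

219


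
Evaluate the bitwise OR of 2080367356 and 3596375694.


0b1111011111111111110001011111100 | 0b11010110010111000101011010001110 = 0b11111111111111111111011011111110 = 4294964990

4294964990


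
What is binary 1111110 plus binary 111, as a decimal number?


1111110 + 111 = 10000101 = 133

133


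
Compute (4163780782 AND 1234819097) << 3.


Step 1: 4163780782 & 1234819097 = 1208500232
Step 2: 1208500232 << 3 = 9668001856

9668001856


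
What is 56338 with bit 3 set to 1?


56338 | (1 << 3) = 56338 | 8 = 56346

56346


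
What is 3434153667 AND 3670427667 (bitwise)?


0b11001100101100010000011011000011 & 0b11011010110001100100100000010011 = 0b11001000100000000000000000000011 = 3363831811

3363831811


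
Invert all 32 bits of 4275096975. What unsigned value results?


4275096975 ^ 4294967295 = 19870320

19870320


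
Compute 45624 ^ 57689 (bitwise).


0b1011001000111000 ^ 0b1110000101011001 = 0b101001101100001 = 21345

21345


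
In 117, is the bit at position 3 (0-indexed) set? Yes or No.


0b1110101, bit 3 = 0. No

No


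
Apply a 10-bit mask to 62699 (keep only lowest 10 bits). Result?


62699 & 1023 = 235

235


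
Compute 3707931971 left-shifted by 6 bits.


0b11011101000000101000110101000011 << 6 = 0b11011101000000101000110101000011000000 = 237307646144

237307646144


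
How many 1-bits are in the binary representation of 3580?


0b110111111100 has 9 set bits

9


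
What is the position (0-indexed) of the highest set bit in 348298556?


0b10100110000101001110100111100. Highest set bit at position 28

28


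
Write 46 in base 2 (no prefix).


46 = 101110 in binary

101110


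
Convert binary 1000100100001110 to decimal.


1000100100001110 in decimal = 35086

35086


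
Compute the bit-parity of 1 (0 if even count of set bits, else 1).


0b1 has 1 ones => parity 1

1


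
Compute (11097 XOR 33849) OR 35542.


Step 1: 11097 ^ 33849 = 44896
Step 2: 44896 | 35542 = 45046

45046


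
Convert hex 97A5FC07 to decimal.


97A5FC07 hex = 2544237575 decimal

2544237575


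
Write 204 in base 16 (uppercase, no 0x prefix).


204 = CC hex

CC


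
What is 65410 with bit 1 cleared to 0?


65410 & ~(1 << 1) = 65408

65408


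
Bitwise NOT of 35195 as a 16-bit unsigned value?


~0b1000100101111011 = 0b111011010000100 = 30340 (16-bit unsigned)

30340


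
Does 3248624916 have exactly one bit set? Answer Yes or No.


0b11000001101000100001010100010100. Multiple bits set => No

No


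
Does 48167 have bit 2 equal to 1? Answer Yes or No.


0b1011110000100111, bit 2 = 1. Yes

Yes


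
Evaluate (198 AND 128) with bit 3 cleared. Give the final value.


Step 1: 198 & 128 = 128
Step 2: 128 & ~(1 << 3) = 128

128


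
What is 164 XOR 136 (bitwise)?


0b10100100 ^ 0b10001000 = 0b101100 = 44

44


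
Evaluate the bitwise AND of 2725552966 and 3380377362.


0b10100010011101001010001101000110 & 0b11001001011111000111011100010010 = 0b10000000011101000010001100000010 = 2155094786

2155094786


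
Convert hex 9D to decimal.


9D hex = 157 decimal

157


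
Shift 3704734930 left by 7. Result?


0b11011100110100011100010011010010 << 7 = 0b110111001101000111000100110100100000000 = 474206071040

474206071040


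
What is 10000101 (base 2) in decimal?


10000101 in decimal = 133

133


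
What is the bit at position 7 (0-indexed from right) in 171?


0b10101011, position 7 = 1

1


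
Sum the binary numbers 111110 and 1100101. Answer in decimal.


111110 + 1100101 = 10100011 = 163

163


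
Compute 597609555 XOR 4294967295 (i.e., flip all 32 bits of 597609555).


597609555 ^ 4294967295 = 3697357740

3697357740


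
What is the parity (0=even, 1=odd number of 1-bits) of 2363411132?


0b10001100110111101100101010111100 has 18 ones => parity 0

0


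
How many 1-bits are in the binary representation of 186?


0b10111010 has 5 set bits

5


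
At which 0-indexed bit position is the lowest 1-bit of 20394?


0b100111110101010. Lowest set bit at position 1

1


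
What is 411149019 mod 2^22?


411149019 & 4194303 = 107227

107227


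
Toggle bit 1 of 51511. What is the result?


51511 ^ (1 << 1) = 51511 ^ 2 = 51509

51509


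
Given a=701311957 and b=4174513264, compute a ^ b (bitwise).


701311957 ^ 4174513264 = 3508481957

3508481957


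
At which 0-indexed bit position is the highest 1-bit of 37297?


0b1001000110110001. Highest set bit at position 15

15


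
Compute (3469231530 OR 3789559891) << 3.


Step 1: 3469231530 | 3789559891 = 4024983035
Step 2: 4024983035 << 3 = 32199864280

32199864280


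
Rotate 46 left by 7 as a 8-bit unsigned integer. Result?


Rotate 0b101110 left by 7 (8-bit) = 0b10111 = 23

23


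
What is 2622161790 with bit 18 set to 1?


2622161790 | (1 << 18) = 2622161790 | 262144 = 2622423934

2622423934


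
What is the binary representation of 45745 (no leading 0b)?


45745 = 1011001010110001 in binary

1011001010110001


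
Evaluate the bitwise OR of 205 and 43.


0b11001101 | 0b101011 = 0b11101111 = 239

239


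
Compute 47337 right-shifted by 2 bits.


0b1011100011101001 >> 2 = 0b10111000111010 = 11834

11834


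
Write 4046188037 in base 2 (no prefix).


4046188037 = 11110001001010111110111000000101 in binary

11110001001010111110111000000101


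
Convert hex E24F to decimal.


E24F hex = 57935 decimal

57935


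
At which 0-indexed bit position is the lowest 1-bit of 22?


0b10110. Lowest set bit at position 1

1


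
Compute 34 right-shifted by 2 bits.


0b100010 >> 2 = 0b1000 = 8

8


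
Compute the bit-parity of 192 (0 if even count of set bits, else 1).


0b11000000 has 2 ones => parity 0

0


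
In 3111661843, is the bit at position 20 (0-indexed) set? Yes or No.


0b10111001011110000011000100010011, bit 20 = 1. Yes

Yes


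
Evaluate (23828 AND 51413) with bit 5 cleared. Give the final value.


Step 1: 23828 & 51413 = 18452
Step 2: 18452 & ~(1 << 5) = 18452

18452


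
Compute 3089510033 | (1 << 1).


3089510033 | (1 << 1) = 3089510033 | 2 = 3089510035

3089510035


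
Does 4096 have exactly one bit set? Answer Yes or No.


0b1000000000000. Only one bit set => Yes

Yes


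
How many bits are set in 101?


0b1100101 has 4 set bits

4


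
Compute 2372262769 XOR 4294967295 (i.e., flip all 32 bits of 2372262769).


2372262769 ^ 4294967295 = 1922704526

1922704526


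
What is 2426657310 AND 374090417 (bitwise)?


0b10010000101000111101101000011110 & 0b10110010011000010101010110001 = 0b10000000000000000101000010000 = 268438032

268438032


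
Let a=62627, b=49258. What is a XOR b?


62627 ^ 49258 = 13513

13513


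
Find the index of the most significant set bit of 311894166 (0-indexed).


0b10010100101110010000010010110. Highest set bit at position 28

28


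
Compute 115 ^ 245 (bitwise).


0b1110011 ^ 0b11110101 = 0b10000110 = 134

134


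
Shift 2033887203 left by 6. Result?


0b1111001001110101010011111100011 << 6 = 0b1111001001110101010011111100011000000 = 130168780992

130168780992


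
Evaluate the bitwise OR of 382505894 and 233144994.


0b10110110011001001001110100110 | 0b1101111001011000001010100010 = 0b11111111011011001001110100110 = 535663526

535663526


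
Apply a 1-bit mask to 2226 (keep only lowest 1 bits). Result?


2226 & 1 = 0

0


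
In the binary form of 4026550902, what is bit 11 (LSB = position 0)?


0b11110000000000000100101001110110, position 11 = 1

1


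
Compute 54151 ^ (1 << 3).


54151 ^ (1 << 3) = 54151 ^ 8 = 54159

54159


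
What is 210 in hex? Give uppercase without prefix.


210 = D2 hex

D2


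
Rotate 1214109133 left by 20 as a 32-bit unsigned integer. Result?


Rotate 0b1001000010111011101010111001101 left by 20 (32-bit) = 0b1011100110101001000010111011101 = 1557431773

1557431773


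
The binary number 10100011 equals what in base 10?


10100011 in decimal = 163

163


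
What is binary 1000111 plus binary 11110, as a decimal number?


1000111 + 11110 = 1100101 = 101

101


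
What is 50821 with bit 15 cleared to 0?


50821 & ~(1 << 15) = 18053

18053


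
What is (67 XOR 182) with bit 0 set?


Step 1: 67 ^ 182 = 245
Step 2: 245 | (1 << 0) = 245 | 1 = 245

245


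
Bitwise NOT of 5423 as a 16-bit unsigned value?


~0b1010100101111 = 0b1110101011010000 = 60112 (16-bit unsigned)

60112


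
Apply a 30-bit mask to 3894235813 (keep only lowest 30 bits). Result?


3894235813 & 1073741823 = 673010341

673010341


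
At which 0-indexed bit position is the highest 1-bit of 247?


0b11110111. Highest set bit at position 7

7


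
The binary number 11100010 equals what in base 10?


11100010 in decimal = 226

226


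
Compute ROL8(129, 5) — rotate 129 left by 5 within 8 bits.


Rotate 0b10000001 left by 5 (8-bit) = 0b110000 = 48

48


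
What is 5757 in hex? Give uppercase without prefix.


5757 = 167D hex

167D


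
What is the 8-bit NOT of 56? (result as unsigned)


~0b111000 = 0b11000111 = 199 (8-bit unsigned)

199


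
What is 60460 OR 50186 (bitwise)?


0b1110110000101100 | 0b1100010000001010 = 0b1110110000101110 = 60462

60462


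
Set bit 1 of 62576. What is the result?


62576 | (1 << 1) = 62576 | 2 = 62578

62578


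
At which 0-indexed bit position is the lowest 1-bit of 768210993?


0b101101110010011111100000110001. Lowest set bit at position 0

0


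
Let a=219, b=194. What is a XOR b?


219 ^ 194 = 25

25


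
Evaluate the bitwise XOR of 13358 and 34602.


0b11010000101110 ^ 0b1000011100101010 = 0b1011001100000100 = 45828

45828


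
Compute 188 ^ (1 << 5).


188 ^ (1 << 5) = 188 ^ 32 = 156

156


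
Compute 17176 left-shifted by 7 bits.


0b100001100011000 << 7 = 0b1000011000110000000000 = 2198528

2198528


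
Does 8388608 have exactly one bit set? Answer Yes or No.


0b100000000000000000000000. Only one bit set => Yes

Yes


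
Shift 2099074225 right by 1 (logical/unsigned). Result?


0b1111101000111010101010010110001 >> 1 = 0b111110100011101010101001011000 = 1049537112

1049537112


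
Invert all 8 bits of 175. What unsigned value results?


175 ^ 255 = 80

80


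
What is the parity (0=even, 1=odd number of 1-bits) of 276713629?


0b10000011111100101000010011101 has 14 ones => parity 0

0


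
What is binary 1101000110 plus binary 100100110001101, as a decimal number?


1101000110 + 100100110001101 = 100110011010011 = 19667

19667


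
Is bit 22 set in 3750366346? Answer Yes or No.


0b11011111100010100000110010001010, bit 22 = 0. No

No


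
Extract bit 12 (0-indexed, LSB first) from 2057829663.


0b1111010101001111111110100011111, position 12 = 1

1


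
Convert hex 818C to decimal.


818C hex = 33164 decimal

33164


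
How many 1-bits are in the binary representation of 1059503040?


0b111111001001101011101111000000 has 17 set bits

17


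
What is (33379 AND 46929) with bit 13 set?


Step 1: 33379 & 46929 = 33345
Step 2: 33345 | (1 << 13) = 33345 | 8192 = 41537

41537


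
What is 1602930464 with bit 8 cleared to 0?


1602930464 & ~(1 << 8) = 1602930208

1602930208


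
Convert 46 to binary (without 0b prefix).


46 = 101110 in binary

101110


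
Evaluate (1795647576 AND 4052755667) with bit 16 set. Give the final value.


Step 1: 1795647576 & 4052755667 = 1627398224
Step 2: 1627398224 | (1 << 16) = 1627398224 | 65536 = 1627463760

1627463760


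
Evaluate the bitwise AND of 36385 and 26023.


0b1000111000100001 & 0b110010110100111 = 0b10000100001 = 1057

1057


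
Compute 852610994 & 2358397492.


0b110010110100011100111110110010 & 0b10001100100100100100101000110100 = 0b100100000100101000110000 = 9456176

9456176


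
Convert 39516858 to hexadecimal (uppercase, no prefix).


39516858 = 25AFABA hex

25AFABA


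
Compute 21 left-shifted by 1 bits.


0b10101 << 1 = 0b101010 = 42

42


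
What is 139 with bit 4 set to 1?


139 | (1 << 4) = 139 | 16 = 155

155


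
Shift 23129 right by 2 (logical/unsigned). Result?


0b101101001011001 >> 2 = 0b1011010010110 = 5782

5782


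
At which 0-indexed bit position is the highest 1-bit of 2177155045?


0b10000001110001001011111111100101. Highest set bit at position 31

31


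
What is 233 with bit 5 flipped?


233 ^ (1 << 5) = 233 ^ 32 = 201

201


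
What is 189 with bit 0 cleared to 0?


189 & ~(1 << 0) = 188

188


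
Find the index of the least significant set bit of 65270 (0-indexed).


0b1111111011110110. Lowest set bit at position 1

1


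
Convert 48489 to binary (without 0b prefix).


48489 = 1011110101101001 in binary

1011110101101001


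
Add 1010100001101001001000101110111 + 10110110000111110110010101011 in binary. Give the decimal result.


1010100001101001001000101110111 + 10110110000111110110010101011 = 1101010111110000111111000100010 = 1794670114

1794670114


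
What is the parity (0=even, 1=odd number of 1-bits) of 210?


0b11010010 has 4 ones => parity 0

0


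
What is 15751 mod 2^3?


15751 & 7 = 7

7


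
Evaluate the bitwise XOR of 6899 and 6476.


0b1101011110011 ^ 0b1100101001100 = 0b1110111111 = 959

959


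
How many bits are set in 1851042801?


0b1101110010101001010101111110001 has 18 set bits

18


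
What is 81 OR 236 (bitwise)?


0b1010001 | 0b11101100 = 0b11111101 = 253

253


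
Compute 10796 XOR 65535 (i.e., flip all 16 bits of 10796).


10796 ^ 65535 = 54739

54739


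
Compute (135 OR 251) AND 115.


Step 1: 135 | 251 = 255
Step 2: 255 & 115 = 115

115


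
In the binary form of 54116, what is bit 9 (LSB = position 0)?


0b1101001101100100, position 9 = 1

1


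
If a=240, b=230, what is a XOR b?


240 ^ 230 = 22

22


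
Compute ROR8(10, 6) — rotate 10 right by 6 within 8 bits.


Rotate 0b1010 right by 6 (8-bit) = 0b101000 = 40

40


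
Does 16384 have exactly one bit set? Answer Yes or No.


0b100000000000000. Only one bit set => Yes

Yes


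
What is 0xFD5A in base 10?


FD5A hex = 64858 decimal

64858


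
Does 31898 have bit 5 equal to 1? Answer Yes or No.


0b111110010011010, bit 5 = 0. No

No


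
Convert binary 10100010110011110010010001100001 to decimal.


10100010110011110010010001100001 in decimal = 2731484257

2731484257


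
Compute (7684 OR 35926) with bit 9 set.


Step 1: 7684 | 35926 = 40534
Step 2: 40534 | (1 << 9) = 40534 | 512 = 40534

40534


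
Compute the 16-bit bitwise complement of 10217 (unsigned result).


~0b10011111101001 = 0b1101100000010110 = 55318 (16-bit unsigned)

55318


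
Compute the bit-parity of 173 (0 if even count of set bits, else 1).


0b10101101 has 5 ones => parity 1

1


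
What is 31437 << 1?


0b111101011001101 << 1 = 0b1111010110011010 = 62874

62874


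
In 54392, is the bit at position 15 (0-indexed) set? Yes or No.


0b1101010001111000, bit 15 = 1. Yes

Yes


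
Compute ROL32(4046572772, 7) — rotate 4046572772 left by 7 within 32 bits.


Rotate 0b11110001001100011100110011100100 left by 7 (32-bit) = 0b10011000111001100111001001111000 = 2565239416

2565239416


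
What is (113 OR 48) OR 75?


Step 1: 113 | 48 = 113
Step 2: 113 | 75 = 123

123


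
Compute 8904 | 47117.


0b10001011001000 | 0b1011100000001101 = 0b1011101011001101 = 47821

47821


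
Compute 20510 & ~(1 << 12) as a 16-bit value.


20510 & ~(1 << 12) = 16414

16414


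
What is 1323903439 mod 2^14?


1323903439 & 16383 = 10703

10703


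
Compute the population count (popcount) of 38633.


0b1001011011101001 has 9 set bits

9


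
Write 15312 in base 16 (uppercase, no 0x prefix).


15312 = 3BD0 hex

3BD0


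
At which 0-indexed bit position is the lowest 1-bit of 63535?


0b1111100000101111. Lowest set bit at position 0

0


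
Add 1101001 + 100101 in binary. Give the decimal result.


1101001 + 100101 = 10001110 = 142

142


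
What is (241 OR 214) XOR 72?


Step 1: 241 | 214 = 247
Step 2: 247 ^ 72 = 191

191


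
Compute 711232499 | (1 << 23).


711232499 | (1 << 23) = 711232499 | 8388608 = 719621107

719621107


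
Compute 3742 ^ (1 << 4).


3742 ^ (1 << 4) = 3742 ^ 16 = 3726

3726


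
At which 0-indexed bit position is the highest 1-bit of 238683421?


0b1110001110100000010100011101. Highest set bit at position 27

27


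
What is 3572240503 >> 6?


0b11010100111011000001000001110111 >> 6 = 0b11010100111011000001000001 = 55816257

55816257


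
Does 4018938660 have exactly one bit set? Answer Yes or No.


0b11101111100011000010001100100100. Multiple bits set => No

No


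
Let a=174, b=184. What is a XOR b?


174 ^ 184 = 22

22


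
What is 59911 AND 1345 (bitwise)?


0b1110101000000111 & 0b10101000001 = 0b1 = 1

1


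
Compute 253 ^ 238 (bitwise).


0b11111101 ^ 0b11101110 = 0b10011 = 19

19


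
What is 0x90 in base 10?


90 hex = 144 decimal

144


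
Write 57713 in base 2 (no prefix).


57713 = 1110000101110001 in binary

1110000101110001


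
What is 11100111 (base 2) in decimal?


11100111 in decimal = 231

231


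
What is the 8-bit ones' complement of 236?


236 ^ 255 = 19

19


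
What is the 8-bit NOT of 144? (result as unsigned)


~0b10010000 = 0b1101111 = 111 (8-bit unsigned)

111
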